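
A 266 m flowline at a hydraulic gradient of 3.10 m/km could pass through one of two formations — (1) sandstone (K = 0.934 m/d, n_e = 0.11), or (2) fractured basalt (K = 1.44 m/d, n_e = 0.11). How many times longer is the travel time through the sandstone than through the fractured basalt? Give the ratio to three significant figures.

Unit 1 (sandstone): v = 0.934×0.0031/0.11 = 0.02632 m/d, t = 266/0.02632 = 10110 d
Unit 2 (fractured basalt): v = 1.44×0.0031/0.11 = 0.04058 m/d, t = 266/0.04058 = 6555 d
t(sandstone) / t(fractured basalt) = 10110/6555 = 1.54

1.54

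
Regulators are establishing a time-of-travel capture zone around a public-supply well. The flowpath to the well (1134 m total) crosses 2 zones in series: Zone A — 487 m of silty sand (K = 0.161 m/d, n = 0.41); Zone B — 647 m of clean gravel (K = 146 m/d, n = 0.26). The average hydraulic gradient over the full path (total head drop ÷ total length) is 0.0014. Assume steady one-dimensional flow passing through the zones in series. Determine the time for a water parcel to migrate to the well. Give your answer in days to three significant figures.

Continuity: the same q passes through each zone, so ΔH = q·Σ(L_j/K_j) — the zones act as resistances in series.
Σ(L/K) = 487/0.161 + 647/146 = 3025 + 4.432 = 3029 d
K_eq = L_total / Σ(L/K) = 1134 / 3029 = 0.3743 m/d
q = K_eq · i = 0.3743 × 0.0014 = 5.241e-4 m/d (same in every zone)
Zone A: v = q/n = 5.241e-4/0.41 = 0.001278 m/d → t_A = 487/0.001278 = 381000 d
Zone B: v = q/n = 5.241e-4/0.26 = 0.002016 m/d → t_B = 647/0.002016 = 321000 d
Total t = 381000 + 321000 = 702000 d

702000 days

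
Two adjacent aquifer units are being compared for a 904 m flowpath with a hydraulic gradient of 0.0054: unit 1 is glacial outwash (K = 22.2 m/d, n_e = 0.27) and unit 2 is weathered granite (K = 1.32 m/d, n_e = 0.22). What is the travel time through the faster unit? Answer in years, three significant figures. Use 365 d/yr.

5.58 years

Unit 1 (glacial outwash): v = 22.2×0.0054/0.27 = 0.4440 m/d, t = 904/0.4440 = 2036 d
Unit 2 (weathered granite): v = 1.32×0.0054/0.22 = 0.03240 m/d, t = 904/0.03240 = 27900 d
Faster: 2036 d / 365 = 5.58 yr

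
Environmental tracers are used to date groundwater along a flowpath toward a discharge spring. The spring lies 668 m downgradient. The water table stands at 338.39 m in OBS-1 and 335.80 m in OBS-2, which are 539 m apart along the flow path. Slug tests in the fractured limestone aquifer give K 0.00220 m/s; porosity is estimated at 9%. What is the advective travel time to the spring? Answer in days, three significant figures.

65.8 days

Hydraulic gradient i = (338.39 − 335.80) / 539 = 2.59 / 539 = 0.004805
K = 0.00220 m/s × 86400 s/d = 190.1 m/d
Specific discharge q = 190.1 × 0.004805 = 0.9134 m/d
Average linear velocity = 0.9134 / 0.09 = 10.15 m/d
t = L / v = 668 / 10.15 = 65.82 d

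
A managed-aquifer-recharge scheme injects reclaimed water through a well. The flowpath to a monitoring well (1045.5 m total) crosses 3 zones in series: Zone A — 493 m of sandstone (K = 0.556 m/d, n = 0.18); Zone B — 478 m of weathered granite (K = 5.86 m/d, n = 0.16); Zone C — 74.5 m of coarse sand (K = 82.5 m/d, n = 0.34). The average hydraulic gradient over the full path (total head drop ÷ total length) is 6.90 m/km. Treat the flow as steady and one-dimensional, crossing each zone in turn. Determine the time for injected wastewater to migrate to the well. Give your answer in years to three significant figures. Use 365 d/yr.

70.1 years

Steady 1-D flow in series ⇒ the Darcy flux q is identical in every zone and the zone head losses add (resistances L/K in series).
Σ(L/K) = 493/0.556 + 478/5.86 + 74.5/82.5 = 886.7 + 81.57 + 0.9030 = 969.2 d
K_eq = L_total / Σ(L/K) = 1045.5 / 969.2 = 1.079 m/d
q = K_eq · i = 1.079 × 0.0069 = 0.007443 m/d (same in every zone)
Zone A: v = q/n = 0.007443/0.18 = 0.04135 m/d → t_A = 493/0.04135 = 11920 d
Zone B: v = q/n = 0.007443/0.16 = 0.04652 m/d → t_B = 478/0.04652 = 10270 d
Zone C: v = q/n = 0.007443/0.34 = 0.02189 m/d → t_C = 74.5/0.02189 = 3403 d
Total t = 11920 + 10270 + 3403 = 25600 d
   = 25600 / 365 = 70.1 yr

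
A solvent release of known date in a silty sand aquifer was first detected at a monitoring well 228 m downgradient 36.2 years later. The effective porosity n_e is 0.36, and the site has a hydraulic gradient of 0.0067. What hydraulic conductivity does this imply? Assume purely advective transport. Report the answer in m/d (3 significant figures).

0.927 m/d

t = 36.2 years = 13210 d
v = L / t = 228 / 13210 = 0.01726 m/d
K = v · n / i = 0.01726 × 0.36 / 0.0067 = 0.927 m/d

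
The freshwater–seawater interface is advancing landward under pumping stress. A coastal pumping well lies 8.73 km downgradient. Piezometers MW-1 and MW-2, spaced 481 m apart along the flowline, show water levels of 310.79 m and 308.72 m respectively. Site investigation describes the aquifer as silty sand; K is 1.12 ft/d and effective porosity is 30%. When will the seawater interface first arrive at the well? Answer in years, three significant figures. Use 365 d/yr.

4880 years

Hydraulic gradient i = (310.79 − 308.72) / 481 = 2.07 / 481 = 0.004304
K = 1.12 ft/d × 0.3048 = 0.3414 m/d
Specific discharge q = 0.3414 × 0.004304 = 0.001469 m/d
v_s = q/n_e = 0.001469/0.30 = 0.004897 m/d
L = 8.73 km = 8730 m
t = L / v = 8730 / 0.004897 = 1.783e6 d
   = 1.783e6 / 365 = 4880 yr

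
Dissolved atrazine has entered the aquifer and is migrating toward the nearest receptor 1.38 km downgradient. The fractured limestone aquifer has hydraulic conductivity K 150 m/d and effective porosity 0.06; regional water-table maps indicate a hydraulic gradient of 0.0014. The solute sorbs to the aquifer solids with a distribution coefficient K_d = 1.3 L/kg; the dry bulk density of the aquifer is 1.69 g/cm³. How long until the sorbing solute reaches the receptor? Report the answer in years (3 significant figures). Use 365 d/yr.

Darcy flux q = K·i = 150 × 0.0014 = 0.2100 m/d
v = Ki/n = 150·0.0014/0.06 = 3.500 m/d
Retardation R = 1 + ρ_b·K_d/n = 1 + 1.69×1.3/0.06 = 37.62
Contaminant velocity v_c = v/R = 3.500/37.62 = 0.09304 m/d
L = 1.38 km = 1380 m
t = L/v_c = 1380/0.09304 = 14830 d
   = 14830/365 = 40.6 yr

40.6 years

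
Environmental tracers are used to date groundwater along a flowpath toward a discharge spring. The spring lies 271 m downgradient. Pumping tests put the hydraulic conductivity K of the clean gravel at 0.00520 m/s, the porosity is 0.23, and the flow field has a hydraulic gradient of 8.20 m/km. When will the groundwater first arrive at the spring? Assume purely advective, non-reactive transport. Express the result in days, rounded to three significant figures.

16.9 days

K = 0.00520 m/s × 86400 s/d = 449.3 m/d
q = Ki = 449.3 × 0.0082 = 3.684 m/d
Average linear velocity = 3.684 / 0.23 = 16.02 m/d
t = L / v = 271 / 16.02 = 16.92 d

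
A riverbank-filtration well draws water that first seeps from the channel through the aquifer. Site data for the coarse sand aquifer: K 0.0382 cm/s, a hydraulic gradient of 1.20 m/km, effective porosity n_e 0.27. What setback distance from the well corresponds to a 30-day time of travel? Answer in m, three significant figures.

K = 0.0382 cm/s × 864 = 33.00 m/d
q = Ki = 33.00 × 0.0012 = 0.03961 m/d
Average linear velocity = 0.03961 / 0.27 = 0.1467 m/d
L = v × T = 0.1467 × 30 = 4.401 m

4.40 m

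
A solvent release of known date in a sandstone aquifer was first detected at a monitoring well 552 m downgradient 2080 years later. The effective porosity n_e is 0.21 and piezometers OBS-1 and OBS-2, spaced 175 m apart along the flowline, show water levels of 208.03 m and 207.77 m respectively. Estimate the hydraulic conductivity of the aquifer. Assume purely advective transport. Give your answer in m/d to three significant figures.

0.103 m/d

Hydraulic gradient i = (208.03 − 207.77) / 175 = 0.26 / 175 = 0.001486
t = 2080 years = 759200 d
v = L / t = 552 / 759200 = 7.271e-4 m/d
K = v · n / i = 7.271e-4 × 0.21 / 0.001486 = 0.103 m/d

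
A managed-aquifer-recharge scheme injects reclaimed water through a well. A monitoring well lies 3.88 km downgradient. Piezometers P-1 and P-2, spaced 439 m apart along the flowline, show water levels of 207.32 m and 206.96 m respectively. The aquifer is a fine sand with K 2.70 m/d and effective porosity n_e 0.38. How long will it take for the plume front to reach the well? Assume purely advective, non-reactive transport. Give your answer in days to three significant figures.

666000 days

Hydraulic gradient i = (207.32 − 206.96) / 439 = 0.36 / 439 = 8.200e-4
q = Ki = 2.70 × 8.200e-4 = 0.002214 m/d
Seepage velocity v = q / n = 0.002214 / 0.38 = 0.005827 m/d
L = 3.88 km = 3880 m
t = L / v = 3880 / 0.005827 = 665900 d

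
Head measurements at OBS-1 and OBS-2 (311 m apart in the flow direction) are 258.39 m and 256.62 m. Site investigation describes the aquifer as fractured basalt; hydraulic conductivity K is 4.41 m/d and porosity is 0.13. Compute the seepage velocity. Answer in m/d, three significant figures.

Hydraulic gradient i = (258.39 − 256.62) / 311 = 1.77 / 311 = 0.005691
Specific discharge q = 4.41 × 0.005691 = 0.02510 m/d
Seepage velocity v = q / n = 0.02510 / 0.13 = 0.1931 m/d

0.193 m/d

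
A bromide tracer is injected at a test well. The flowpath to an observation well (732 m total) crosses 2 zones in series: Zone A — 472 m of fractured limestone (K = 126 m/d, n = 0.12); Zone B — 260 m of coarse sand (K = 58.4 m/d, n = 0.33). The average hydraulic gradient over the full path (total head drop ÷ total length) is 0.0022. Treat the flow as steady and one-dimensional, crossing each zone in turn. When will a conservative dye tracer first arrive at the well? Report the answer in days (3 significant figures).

Steady 1-D flow in series ⇒ the Darcy flux q is identical in every zone and the zone head losses add (resistances L/K in series).
Σ(L/K) = 472/126 + 260/58.4 = 3.746 + 4.452 = 8.198 d
K_eq = L_total / Σ(L/K) = 732 / 8.198 = 89.29 m/d
q = K_eq · i = 89.29 × 0.0022 = 0.1964 m/d (same in every zone)
Zone A: v = q/n = 0.1964/0.12 = 1.637 m/d → t_A = 472/1.637 = 288.3 d
Zone B: v = q/n = 0.1964/0.33 = 0.5953 m/d → t_B = 260/0.5953 = 436.8 d
Total t = 288.3 + 436.8 = 725.1 d

725 days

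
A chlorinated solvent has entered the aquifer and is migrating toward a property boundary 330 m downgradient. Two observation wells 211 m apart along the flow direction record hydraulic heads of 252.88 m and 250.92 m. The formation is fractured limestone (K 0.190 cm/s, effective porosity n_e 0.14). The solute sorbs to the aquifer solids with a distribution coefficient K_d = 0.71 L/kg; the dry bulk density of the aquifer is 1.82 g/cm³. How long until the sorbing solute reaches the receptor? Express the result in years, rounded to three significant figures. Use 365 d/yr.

Hydraulic gradient i = (252.88 − 250.92) / 211 = 1.96 / 211 = 0.009289
K = 0.190 cm/s × 864 = 164.2 m/d
Darcy flux q = K·i = 164.2 × 0.009289 = 1.525 m/d
Average linear velocity = 1.525 / 0.14 = 10.89 m/d
Retardation R = 1 + ρ_b·K_d/n = 1 + 1.82×0.71/0.14 = 10.23
Contaminant velocity v_c = v/R = 10.89/10.23 = 1.065 m/d
t = L/v_c = 330/1.065 = 309.9 d
   = 309.9/365 = 0.849 yr

0.849 years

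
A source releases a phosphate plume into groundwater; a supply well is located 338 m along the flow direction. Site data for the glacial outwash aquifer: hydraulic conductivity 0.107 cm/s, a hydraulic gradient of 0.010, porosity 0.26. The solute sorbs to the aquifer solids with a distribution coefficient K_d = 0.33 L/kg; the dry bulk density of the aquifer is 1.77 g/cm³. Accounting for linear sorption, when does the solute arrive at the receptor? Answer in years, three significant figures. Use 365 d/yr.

0.846 years

K = 0.107 cm/s × 864 = 92.45 m/d
Darcy flux q = K·i = 92.45 × 0.010 = 0.9245 m/d
v_s = q/n_e = 0.9245/0.26 = 3.556 m/d
Retardation R = 1 + ρ_b·K_d/n = 1 + 1.77×0.33/0.26 = 3.247
Contaminant velocity v_c = v/R = 3.556/3.247 = 1.095 m/d
t = L/v_c = 338/1.095 = 308.6 d
   = 308.6/365 = 0.846 yr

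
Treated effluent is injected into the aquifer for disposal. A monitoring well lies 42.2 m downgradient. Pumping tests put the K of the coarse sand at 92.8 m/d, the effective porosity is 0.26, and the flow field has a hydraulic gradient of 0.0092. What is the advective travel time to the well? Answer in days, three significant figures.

Specific discharge q = 92.8 × 0.0092 = 0.8538 m/d
Average linear velocity = 0.8538 / 0.26 = 3.284 m/d
t = L / v = 42.2 / 3.284 = 12.85 d

12.9 days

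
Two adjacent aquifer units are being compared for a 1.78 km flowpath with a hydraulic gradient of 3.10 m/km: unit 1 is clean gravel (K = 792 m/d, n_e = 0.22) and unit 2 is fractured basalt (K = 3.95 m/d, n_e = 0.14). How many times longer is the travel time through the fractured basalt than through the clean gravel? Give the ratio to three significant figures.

Unit 1 (clean gravel): v = 792×0.0031/0.22 = 11.16 m/d, t = 1780/11.16 = 159.5 d
Unit 2 (fractured basalt): v = 3.95×0.0031/0.14 = 0.08746 m/d, t = 1780/0.08746 = 20350 d
t(fractured basalt) / t(clean gravel) = 20350/159.5 = 128

128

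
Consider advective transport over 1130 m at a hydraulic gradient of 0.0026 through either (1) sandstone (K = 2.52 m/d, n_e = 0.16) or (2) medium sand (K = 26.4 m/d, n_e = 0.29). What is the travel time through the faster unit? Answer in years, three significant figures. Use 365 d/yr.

13.1 years

Unit 1 (sandstone): v = 2.52×0.0026/0.16 = 0.04095 m/d, t = 1130/0.04095 = 27590 d
Unit 2 (medium sand): v = 26.4×0.0026/0.29 = 0.2367 m/d, t = 1130/0.2367 = 4774 d
Faster: 4774 d / 365 = 13.1 yr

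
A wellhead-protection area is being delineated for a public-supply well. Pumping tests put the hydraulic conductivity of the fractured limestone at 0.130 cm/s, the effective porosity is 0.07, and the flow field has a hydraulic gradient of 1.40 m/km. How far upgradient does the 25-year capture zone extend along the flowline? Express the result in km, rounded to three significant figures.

K = 0.130 cm/s × 864 = 112.3 m/d
Specific discharge q = 112.3 × 0.0014 = 0.1572 m/d
v_s = q/n_e = 0.1572/0.07 = 2.246 m/d
T = 25 yr × 365 = 9125 d
L = v × T = 2.246 × 9125 = 20500 m
   = 20.5 km

20.5 km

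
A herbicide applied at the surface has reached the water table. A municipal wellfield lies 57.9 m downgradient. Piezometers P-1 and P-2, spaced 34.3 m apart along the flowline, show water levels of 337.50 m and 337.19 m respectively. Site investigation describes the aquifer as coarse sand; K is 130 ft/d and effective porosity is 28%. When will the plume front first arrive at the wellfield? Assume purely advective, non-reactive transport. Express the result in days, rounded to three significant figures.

45.3 days

Hydraulic gradient i = (337.50 − 337.19) / 34.3 = 0.31 / 34.3 = 0.009038
K = 130 ft/d × 0.3048 = 39.62 m/d
Specific discharge q = 39.62 × 0.009038 = 0.3581 m/d
v = Ki/n = 39.62·0.009038/0.28 = 1.279 m/d
t = L / v = 57.9 / 1.279 = 45.27 d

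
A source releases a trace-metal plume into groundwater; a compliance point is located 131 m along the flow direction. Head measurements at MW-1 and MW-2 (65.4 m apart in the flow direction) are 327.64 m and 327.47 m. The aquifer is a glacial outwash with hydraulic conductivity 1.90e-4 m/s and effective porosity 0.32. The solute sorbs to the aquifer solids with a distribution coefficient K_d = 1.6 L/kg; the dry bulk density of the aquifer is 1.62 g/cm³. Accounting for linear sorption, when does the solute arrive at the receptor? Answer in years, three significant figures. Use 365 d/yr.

24.5 years

Hydraulic gradient i = (327.64 − 327.47) / 65.4 = 0.17 / 65.4 = 0.002599
K = 1.90e-4 m/s × 86400 s/d = 16.42 m/d
Darcy flux q = K·i = 16.42 × 0.002599 = 0.04267 m/d
v_s = q/n_e = 0.04267/0.32 = 0.1333 m/d
Retardation R = 1 + ρ_b·K_d/n = 1 + 1.62×1.6/0.32 = 9.100
Contaminant velocity v_c = v/R = 0.1333/9.100 = 0.01465 m/d
t = L/v_c = 131/0.01465 = 8940 d
   = 8940/365 = 24.5 yr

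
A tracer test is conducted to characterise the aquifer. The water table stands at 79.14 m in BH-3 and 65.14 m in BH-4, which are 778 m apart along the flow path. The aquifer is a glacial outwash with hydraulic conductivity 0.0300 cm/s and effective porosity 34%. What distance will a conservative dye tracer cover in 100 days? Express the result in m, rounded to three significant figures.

137 m

Hydraulic gradient i = (79.14 − 65.14) / 778 = 14.00 / 778 = 0.01799
K = 0.0300 cm/s × 864 = 25.92 m/d
Darcy flux q = K·i = 25.92 × 0.01799 = 0.4664 m/d
v_s = q/n_e = 0.4664/0.34 = 1.372 m/d
L = v × T = 1.372 × 100 = 137.2 m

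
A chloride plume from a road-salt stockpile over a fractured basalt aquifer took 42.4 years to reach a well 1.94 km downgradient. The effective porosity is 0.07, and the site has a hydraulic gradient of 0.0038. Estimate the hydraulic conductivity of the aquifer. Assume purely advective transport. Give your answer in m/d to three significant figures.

t = 42.4 years = 15480 d
L = 1.94 km = 1940 m
v = L / t = 1940 / 15480 = 0.1254 m/d
K = v · n / i = 0.1254 × 0.07 / 0.0038 = 2.31 m/d

2.31 m/d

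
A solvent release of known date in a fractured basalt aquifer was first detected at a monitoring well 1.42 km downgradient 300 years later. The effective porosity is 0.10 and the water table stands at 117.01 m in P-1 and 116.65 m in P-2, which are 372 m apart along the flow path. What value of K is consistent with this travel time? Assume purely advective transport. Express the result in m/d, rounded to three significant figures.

1.34 m/d

Hydraulic gradient i = (117.01 − 116.65) / 372 = 0.36 / 372 = 9.677e-4
t = 300 years = 109500 d
L = 1.42 km = 1420 m
v = L / t = 1420 / 109500 = 0.01297 m/d
K = v · n / i = 0.01297 × 0.10 / 9.677e-4 = 1.34 m/d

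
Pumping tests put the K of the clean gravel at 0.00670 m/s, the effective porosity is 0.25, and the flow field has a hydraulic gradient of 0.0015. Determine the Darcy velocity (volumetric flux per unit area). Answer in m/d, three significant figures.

0.868 m/d

K = 0.00670 m/s × 86400 s/d = 578.9 m/d
Darcy flux q = K·i = 578.9 × 0.0015 = 0.8683 m/d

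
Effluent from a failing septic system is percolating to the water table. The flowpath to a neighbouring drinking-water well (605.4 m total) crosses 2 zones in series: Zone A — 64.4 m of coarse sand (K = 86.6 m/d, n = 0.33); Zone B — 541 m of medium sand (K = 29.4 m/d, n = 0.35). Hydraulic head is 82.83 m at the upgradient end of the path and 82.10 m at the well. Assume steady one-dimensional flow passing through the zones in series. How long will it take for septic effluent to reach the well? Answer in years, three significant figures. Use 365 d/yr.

Total head drop ΔH = 82.83 − 82.10 = 0.73 m
Continuity: the same q passes through each zone, so ΔH = q·Σ(L_j/K_j) — the zones act as resistances in series.
Σ(L/K) = 64.4/86.6 + 541/29.4 = 0.7436 + 18.40 = 19.15 d
q = ΔH / Σ(L/K) = 0.73 / 19.15 = 0.03813 m/d (same in every zone)
Zone A: v = q/n = 0.03813/0.33 = 0.1155 m/d → t_A = 64.4/0.1155 = 557.4 d
Zone B: v = q/n = 0.03813/0.35 = 0.1089 m/d → t_B = 541/0.1089 = 4966 d
Total t = 557.4 + 4966 = 5523 d
   = 5523 / 365 = 15.1 yr

15.1 years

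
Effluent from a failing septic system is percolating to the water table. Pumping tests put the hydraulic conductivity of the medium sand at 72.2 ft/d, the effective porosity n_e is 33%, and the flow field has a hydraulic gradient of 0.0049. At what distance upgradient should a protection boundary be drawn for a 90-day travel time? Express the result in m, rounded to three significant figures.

29.4 m

K = 72.2 ft/d × 0.3048 = 22.01 m/d
Specific discharge q = 22.01 × 0.0049 = 0.1078 m/d
v_s = q/n_e = 0.1078/0.33 = 0.3268 m/d
L = v × T = 0.3268 × 90 = 29.41 m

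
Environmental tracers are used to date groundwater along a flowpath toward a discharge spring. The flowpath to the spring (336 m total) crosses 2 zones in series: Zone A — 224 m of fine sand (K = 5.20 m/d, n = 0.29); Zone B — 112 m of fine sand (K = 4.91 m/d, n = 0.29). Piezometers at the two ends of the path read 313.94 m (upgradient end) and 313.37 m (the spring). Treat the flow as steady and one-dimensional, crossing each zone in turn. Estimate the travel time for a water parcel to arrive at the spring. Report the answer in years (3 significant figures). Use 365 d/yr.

30.9 years

Total head drop ΔH = 313.94 − 313.37 = 0.57 m
Steady 1-D flow in series ⇒ the Darcy flux q is identical in every zone and the zone head losses add (resistances L/K in series).
Σ(L/K) = 224/5.20 + 112/4.91 = 43.08 + 22.81 = 65.89 d
q = ΔH / Σ(L/K) = 0.57 / 65.89 = 0.008651 m/d (same in every zone)
Zone A: v = q/n = 0.008651/0.29 = 0.02983 m/d → t_A = 224/0.02983 = 7509 d
Zone B: v = q/n = 0.008651/0.29 = 0.02983 m/d → t_B = 112/0.02983 = 3754 d
Total t = 7509 + 3754 = 11260 d
   = 11260 / 365 = 30.9 yr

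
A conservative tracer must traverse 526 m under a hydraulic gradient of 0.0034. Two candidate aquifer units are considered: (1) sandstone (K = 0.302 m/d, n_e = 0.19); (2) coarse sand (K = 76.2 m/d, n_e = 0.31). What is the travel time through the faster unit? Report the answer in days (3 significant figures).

629 days

Unit 1 (sandstone): v = 0.302×0.0034/0.19 = 0.005404 m/d, t = 526/0.005404 = 97330 d
Unit 2 (coarse sand): v = 76.2×0.0034/0.31 = 0.8357 m/d, t = 526/0.8357 = 629.4 d
Faster unit: t = 629 d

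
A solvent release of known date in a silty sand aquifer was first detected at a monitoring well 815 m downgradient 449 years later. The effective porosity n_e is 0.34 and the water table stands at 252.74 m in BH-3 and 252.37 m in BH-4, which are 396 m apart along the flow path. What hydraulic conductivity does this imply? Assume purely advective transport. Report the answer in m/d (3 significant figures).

Hydraulic gradient i = (252.74 − 252.37) / 396 = 0.37 / 396 = 9.343e-4
t = 449 years = 163900 d
v = L / t = 815 / 163900 = 0.004973 m/d
K = v · n / i = 0.004973 × 0.34 / 9.343e-4 = 1.81 m/d

1.81 m/d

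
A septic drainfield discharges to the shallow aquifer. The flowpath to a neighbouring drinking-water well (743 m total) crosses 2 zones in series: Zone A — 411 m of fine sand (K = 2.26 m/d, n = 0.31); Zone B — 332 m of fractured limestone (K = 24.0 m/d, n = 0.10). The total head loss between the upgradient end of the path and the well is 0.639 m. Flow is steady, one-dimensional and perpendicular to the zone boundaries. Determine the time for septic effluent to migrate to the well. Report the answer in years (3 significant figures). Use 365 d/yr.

135 years

Steady 1-D flow in series ⇒ the Darcy flux q is identical in every zone and the zone head losses add (resistances L/K in series).
Σ(L/K) = 411/2.26 + 332/24.0 = 181.9 + 13.83 = 195.7 d
q = ΔH / Σ(L/K) = 0.639 / 195.7 = 0.003265 m/d (same in every zone)
Zone A: v = q/n = 0.003265/0.31 = 0.01053 m/d → t_A = 411/0.01053 = 39020 d
Zone B: v = q/n = 0.003265/0.10 = 0.03265 m/d → t_B = 332/0.03265 = 10170 d
Total t = 39020 + 10170 = 49190 d
   = 49190 / 365 = 135 yr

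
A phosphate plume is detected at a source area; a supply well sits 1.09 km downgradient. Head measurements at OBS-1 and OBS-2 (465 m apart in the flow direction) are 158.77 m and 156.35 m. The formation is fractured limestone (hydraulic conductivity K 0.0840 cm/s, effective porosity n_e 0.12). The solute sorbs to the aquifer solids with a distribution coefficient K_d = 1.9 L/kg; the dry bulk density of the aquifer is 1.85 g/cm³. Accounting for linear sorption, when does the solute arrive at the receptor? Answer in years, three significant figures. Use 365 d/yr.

28.7 years

Hydraulic gradient i = (158.77 − 156.35) / 465 = 2.42 / 465 = 0.005204
K = 0.0840 cm/s × 864 = 72.58 m/d
q = Ki = 72.58 × 0.005204 = 0.3777 m/d
Seepage velocity v = q / n = 0.3777 / 0.12 = 3.148 m/d
Retardation R = 1 + ρ_b·K_d/n = 1 + 1.85×1.9/0.12 = 30.29
Contaminant velocity v_c = v/R = 3.148/30.29 = 0.1039 m/d
L = 1.09 km = 1090 m
t = L/v_c = 1090/0.1039 = 10490 d
   = 10490/365 = 28.7 yr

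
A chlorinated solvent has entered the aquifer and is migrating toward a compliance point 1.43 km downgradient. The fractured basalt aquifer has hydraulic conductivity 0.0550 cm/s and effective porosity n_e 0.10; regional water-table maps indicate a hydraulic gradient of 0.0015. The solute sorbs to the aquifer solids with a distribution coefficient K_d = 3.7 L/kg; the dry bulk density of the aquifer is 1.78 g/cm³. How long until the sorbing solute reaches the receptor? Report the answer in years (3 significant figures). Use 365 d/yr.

K = 0.0550 cm/s × 864 = 47.52 m/d
Darcy flux q = K·i = 47.52 × 0.0015 = 0.07128 m/d
v = Ki/n = 47.52·0.0015/0.10 = 0.7128 m/d
Retardation R = 1 + ρ_b·K_d/n = 1 + 1.78×3.7/0.10 = 66.86
Contaminant velocity v_c = v/R = 0.7128/66.86 = 0.01066 m/d
L = 1.43 km = 1430 m
t = L/v_c = 1430/0.01066 = 134100 d
   = 134100/365 = 367 yr

367 years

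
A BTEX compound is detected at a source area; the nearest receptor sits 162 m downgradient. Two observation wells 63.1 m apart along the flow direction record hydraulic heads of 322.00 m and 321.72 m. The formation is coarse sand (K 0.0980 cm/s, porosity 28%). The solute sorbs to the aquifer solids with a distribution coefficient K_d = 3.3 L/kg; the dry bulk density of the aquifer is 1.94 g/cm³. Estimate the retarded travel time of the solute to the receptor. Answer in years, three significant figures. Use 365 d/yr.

7.89 years

Hydraulic gradient i = (322.00 − 321.72) / 63.1 = 0.28 / 63.1 = 0.004437
K = 0.0980 cm/s × 864 = 84.67 m/d
q = Ki = 84.67 × 0.004437 = 0.3757 m/d
v = Ki/n = 84.67·0.004437/0.28 = 1.342 m/d
Retardation R = 1 + ρ_b·K_d/n = 1 + 1.94×3.3/0.28 = 23.86
Contaminant velocity v_c = v/R = 1.342/23.86 = 0.05623 m/d
t = L/v_c = 162/0.05623 = 2881 d
   = 2881/365 = 7.89 yr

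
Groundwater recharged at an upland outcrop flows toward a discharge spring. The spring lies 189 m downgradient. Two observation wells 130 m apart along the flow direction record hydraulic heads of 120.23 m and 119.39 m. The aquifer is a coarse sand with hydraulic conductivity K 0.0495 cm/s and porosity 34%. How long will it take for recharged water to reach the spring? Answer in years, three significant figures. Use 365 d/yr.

Hydraulic gradient i = (120.23 − 119.39) / 130 = 0.84 / 130 = 0.006462
K = 0.0495 cm/s × 864 = 42.77 m/d
Darcy flux q = K·i = 42.77 × 0.006462 = 0.2763 m/d
v_s = q/n_e = 0.2763/0.34 = 0.8128 m/d
t = L / v = 189 / 0.8128 = 232.5 d
   = 232.5 / 365 = 0.637 yr

0.637 years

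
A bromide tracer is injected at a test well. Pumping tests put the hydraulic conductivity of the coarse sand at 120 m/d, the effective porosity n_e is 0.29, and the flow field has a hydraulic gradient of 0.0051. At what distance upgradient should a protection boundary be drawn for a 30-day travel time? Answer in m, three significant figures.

63.3 m

Darcy flux q = K·i = 120 × 0.0051 = 0.6120 m/d
v_s = q/n_e = 0.6120/0.29 = 2.110 m/d
L = v × T = 2.110 × 30 = 63.31 m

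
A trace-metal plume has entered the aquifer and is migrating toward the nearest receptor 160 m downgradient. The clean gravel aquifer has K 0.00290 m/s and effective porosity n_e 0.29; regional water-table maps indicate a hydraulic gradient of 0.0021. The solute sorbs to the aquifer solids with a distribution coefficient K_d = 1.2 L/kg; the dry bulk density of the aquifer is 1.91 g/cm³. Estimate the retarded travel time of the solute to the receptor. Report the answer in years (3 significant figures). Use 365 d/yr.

K = 0.00290 m/s × 86400 s/d = 250.6 m/d
q = Ki = 250.6 × 0.0021 = 0.5262 m/d
v = Ki/n = 250.6·0.0021/0.29 = 1.814 m/d
Retardation R = 1 + ρ_b·K_d/n = 1 + 1.91×1.2/0.29 = 8.903
Contaminant velocity v_c = v/R = 1.814/8.903 = 0.2038 m/d
t = L/v_c = 160/0.2038 = 785.1 d
   = 785.1/365 = 2.15 yr

2.15 years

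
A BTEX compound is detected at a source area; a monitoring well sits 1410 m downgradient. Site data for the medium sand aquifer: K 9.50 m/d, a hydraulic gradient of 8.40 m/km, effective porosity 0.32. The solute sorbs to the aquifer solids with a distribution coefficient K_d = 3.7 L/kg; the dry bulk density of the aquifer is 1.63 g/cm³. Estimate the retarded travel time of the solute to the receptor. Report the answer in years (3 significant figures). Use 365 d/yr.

307 years

Darcy flux q = K·i = 9.50 × 0.0084 = 0.07980 m/d
v = Ki/n = 9.50·0.0084/0.32 = 0.2494 m/d
Retardation R = 1 + ρ_b·K_d/n = 1 + 1.63×3.7/0.32 = 19.85
Contaminant velocity v_c = v/R = 0.2494/19.85 = 0.01256 m/d
t = L/v_c = 1410/0.01256 = 112200 d
   = 112200/365 = 307 yr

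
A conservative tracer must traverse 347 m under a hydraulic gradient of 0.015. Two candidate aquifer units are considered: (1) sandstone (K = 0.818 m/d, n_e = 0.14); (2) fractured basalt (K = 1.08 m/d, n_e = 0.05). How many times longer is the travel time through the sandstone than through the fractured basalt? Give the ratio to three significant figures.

3.70

Unit 1 (sandstone): v = 0.818×0.015/0.14 = 0.08764 m/d, t = 347/0.08764 = 3959 d
Unit 2 (fractured basalt): v = 1.08×0.015/0.05 = 0.3240 m/d, t = 347/0.3240 = 1071 d
t(sandstone) / t(fractured basalt) = 3959/1071 = 3.70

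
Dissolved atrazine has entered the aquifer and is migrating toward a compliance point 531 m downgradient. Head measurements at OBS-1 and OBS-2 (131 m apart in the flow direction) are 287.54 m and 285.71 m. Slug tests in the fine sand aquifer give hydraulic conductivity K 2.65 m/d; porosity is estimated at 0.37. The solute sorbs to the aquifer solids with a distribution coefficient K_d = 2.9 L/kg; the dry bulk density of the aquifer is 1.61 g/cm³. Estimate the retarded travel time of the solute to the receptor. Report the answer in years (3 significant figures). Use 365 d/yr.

198 years

Hydraulic gradient i = (287.54 − 285.71) / 131 = 1.83 / 131 = 0.01397
Darcy flux q = K·i = 2.65 × 0.01397 = 0.03702 m/d
v = Ki/n = 2.65·0.01397/0.37 = 0.1001 m/d
Retardation R = 1 + ρ_b·K_d/n = 1 + 1.61×2.9/0.37 = 13.62
Contaminant velocity v_c = v/R = 0.1001/13.62 = 0.007347 m/d
t = L/v_c = 531/0.007347 = 72280 d
   = 72280/365 = 198 yr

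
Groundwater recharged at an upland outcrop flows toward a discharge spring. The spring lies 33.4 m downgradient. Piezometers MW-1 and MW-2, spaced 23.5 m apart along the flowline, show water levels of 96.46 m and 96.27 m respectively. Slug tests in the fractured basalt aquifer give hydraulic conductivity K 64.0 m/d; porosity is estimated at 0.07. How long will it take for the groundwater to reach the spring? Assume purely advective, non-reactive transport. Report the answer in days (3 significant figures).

Hydraulic gradient i = (96.46 − 96.27) / 23.5 = 0.19 / 23.5 = 0.008085
Specific discharge q = 64.0 × 0.008085 = 0.5174 m/d
v = Ki/n = 64.0·0.008085/0.07 = 7.392 m/d
t = L / v = 33.4 / 7.392 = 4.518 d

4.52 days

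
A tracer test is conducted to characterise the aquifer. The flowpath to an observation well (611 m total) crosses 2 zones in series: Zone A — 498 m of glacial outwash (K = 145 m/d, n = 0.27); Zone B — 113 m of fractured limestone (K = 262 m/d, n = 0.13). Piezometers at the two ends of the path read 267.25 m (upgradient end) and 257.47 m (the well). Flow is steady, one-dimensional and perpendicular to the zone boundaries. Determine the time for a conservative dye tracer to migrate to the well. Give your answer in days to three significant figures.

59.0 days

Total head drop ΔH = 267.25 − 257.47 = 9.78 m
Steady 1-D flow in series ⇒ the Darcy flux q is identical in every zone and the zone head losses add (resistances L/K in series).
Σ(L/K) = 498/145 + 113/262 = 3.434 + 0.4313 = 3.866 d
q = ΔH / Σ(L/K) = 9.78 / 3.866 = 2.530 m/d (same in every zone)
Zone A: v = q/n = 2.530/0.27 = 9.370 m/d → t_A = 498/9.370 = 53.15 d
Zone B: v = q/n = 2.530/0.13 = 19.46 m/d → t_B = 113/19.46 = 5.807 d
Total t = 53.15 + 5.807 = 58.96 d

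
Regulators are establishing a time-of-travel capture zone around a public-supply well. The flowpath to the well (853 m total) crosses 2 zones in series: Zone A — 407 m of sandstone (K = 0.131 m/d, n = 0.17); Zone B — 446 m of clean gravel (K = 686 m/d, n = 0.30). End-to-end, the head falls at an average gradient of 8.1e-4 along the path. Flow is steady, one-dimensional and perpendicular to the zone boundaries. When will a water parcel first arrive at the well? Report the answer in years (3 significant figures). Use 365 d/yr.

2500 years

Steady 1-D flow in series ⇒ the Darcy flux q is identical in every zone and the zone head losses add (resistances L/K in series).
Σ(L/K) = 407/0.131 + 446/686 = 3107 + 0.6501 = 3108 d
K_eq = L_total / Σ(L/K) = 853 / 3108 = 0.2745 m/d
q = K_eq · i = 0.2745 × 8.1e-4 = 2.223e-4 m/d (same in every zone)
Zone A: v = q/n = 2.223e-4/0.17 = 0.001308 m/d → t_A = 407/0.001308 = 311200 d
Zone B: v = q/n = 2.223e-4/0.30 = 7.411e-4 m/d → t_B = 446/7.411e-4 = 601800 d
Total t = 311200 + 601800 = 913000 d
   = 913000 / 365 = 2500 yr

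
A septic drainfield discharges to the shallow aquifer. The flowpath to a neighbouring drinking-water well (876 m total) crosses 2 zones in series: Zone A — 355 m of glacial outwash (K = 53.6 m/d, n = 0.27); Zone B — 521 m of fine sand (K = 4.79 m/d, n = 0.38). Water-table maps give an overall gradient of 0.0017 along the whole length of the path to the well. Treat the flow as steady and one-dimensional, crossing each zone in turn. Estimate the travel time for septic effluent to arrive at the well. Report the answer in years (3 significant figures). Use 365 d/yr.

62.4 years

Continuity: the same q passes through each zone, so ΔH = q·Σ(L_j/K_j) — the zones act as resistances in series.
Σ(L/K) = 355/53.6 + 521/4.79 = 6.623 + 108.8 = 115.4 d
K_eq = L_total / Σ(L/K) = 876 / 115.4 = 7.592 m/d
q = K_eq · i = 7.592 × 0.0017 = 0.01291 m/d (same in every zone)
Zone A: v = q/n = 0.01291/0.27 = 0.04780 m/d → t_A = 355/0.04780 = 7427 d
Zone B: v = q/n = 0.01291/0.38 = 0.03396 m/d → t_B = 521/0.03396 = 15340 d
Total t = 7427 + 15340 = 22770 d
   = 22770 / 365 = 62.4 yr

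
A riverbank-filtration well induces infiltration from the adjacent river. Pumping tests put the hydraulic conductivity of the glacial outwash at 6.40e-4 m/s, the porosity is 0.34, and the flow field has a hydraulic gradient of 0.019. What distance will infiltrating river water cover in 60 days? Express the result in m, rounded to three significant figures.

185 m

K = 6.40e-4 m/s × 86400 s/d = 55.30 m/d
q = Ki = 55.30 × 0.019 = 1.051 m/d
Seepage velocity v = q / n = 1.051 / 0.34 = 3.090 m/d
L = v × T = 3.090 × 60 = 185.4 m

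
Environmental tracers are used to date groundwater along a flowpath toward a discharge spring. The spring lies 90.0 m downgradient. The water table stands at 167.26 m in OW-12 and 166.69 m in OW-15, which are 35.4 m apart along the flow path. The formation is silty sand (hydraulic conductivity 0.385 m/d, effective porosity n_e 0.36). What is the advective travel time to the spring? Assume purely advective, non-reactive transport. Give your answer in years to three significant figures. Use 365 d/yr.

Hydraulic gradient i = (167.26 − 166.69) / 35.4 = 0.57 / 35.4 = 0.01610
Specific discharge q = 0.385 × 0.01610 = 0.006199 m/d
Average linear velocity = 0.006199 / 0.36 = 0.01722 m/d
t = L / v = 90.0 / 0.01722 = 5227 d
   = 5227 / 365 = 14.3 yr

14.3 years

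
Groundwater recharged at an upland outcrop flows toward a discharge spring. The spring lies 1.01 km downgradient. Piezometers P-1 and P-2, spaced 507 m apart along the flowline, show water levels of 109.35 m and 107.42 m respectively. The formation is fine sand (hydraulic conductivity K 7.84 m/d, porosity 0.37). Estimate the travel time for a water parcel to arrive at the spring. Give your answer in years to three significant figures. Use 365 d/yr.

34.3 years

Hydraulic gradient i = (109.35 − 107.42) / 507 = 1.93 / 507 = 0.003807
Specific discharge q = 7.84 × 0.003807 = 0.02984 m/d
Average linear velocity = 0.02984 / 0.37 = 0.08066 m/d
L = 1.01 km = 1010 m
t = L / v = 1010 / 0.08066 = 12520 d
   = 12520 / 365 = 34.3 yr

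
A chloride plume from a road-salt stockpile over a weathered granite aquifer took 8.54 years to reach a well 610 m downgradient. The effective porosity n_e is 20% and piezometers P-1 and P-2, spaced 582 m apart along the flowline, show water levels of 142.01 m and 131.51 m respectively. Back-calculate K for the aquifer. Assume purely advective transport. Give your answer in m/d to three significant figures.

Hydraulic gradient i = (142.01 − 131.51) / 582 = 10.50 / 582 = 0.01804
t = 8.54 years = 3117 d
v = L / t = 610 / 3117 = 0.1957 m/d
K = v · n / i = 0.1957 × 0.20 / 0.01804 = 2.17 m/d

2.17 m/d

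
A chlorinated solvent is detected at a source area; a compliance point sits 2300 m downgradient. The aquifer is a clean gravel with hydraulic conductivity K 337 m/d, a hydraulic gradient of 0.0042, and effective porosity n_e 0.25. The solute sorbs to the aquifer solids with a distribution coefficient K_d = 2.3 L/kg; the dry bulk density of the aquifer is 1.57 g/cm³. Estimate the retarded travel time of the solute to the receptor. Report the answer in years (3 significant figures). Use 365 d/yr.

Specific discharge q = 337 × 0.0042 = 1.415 m/d
Average linear velocity = 1.415 / 0.25 = 5.662 m/d
Retardation R = 1 + ρ_b·K_d/n = 1 + 1.57×2.3/0.25 = 15.44
Contaminant velocity v_c = v/R = 5.662/15.44 = 0.3666 m/d
t = L/v_c = 2300/0.3666 = 6274 d
   = 6274/365 = 17.2 yr

17.2 years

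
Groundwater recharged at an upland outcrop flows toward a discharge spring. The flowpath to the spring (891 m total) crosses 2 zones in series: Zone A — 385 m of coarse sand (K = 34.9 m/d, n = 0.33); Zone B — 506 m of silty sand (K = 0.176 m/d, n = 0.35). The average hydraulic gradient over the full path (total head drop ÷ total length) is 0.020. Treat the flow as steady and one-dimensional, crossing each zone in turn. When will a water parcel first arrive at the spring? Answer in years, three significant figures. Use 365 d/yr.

Steady 1-D flow in series ⇒ the Darcy flux q is identical in every zone and the zone head losses add (resistances L/K in series).
Σ(L/K) = 385/34.9 + 506/0.176 = 11.03 + 2875 = 2886 d
K_eq = L_total / Σ(L/K) = 891 / 2886 = 0.3087 m/d
q = K_eq · i = 0.3087 × 0.020 = 0.006175 m/d (same in every zone)
Zone A: v = q/n = 0.006175/0.33 = 0.01871 m/d → t_A = 385/0.01871 = 20580 d
Zone B: v = q/n = 0.006175/0.35 = 0.01764 m/d → t_B = 506/0.01764 = 28680 d
Total t = 20580 + 28680 = 49260 d
   = 49260 / 365 = 135 yr

135 years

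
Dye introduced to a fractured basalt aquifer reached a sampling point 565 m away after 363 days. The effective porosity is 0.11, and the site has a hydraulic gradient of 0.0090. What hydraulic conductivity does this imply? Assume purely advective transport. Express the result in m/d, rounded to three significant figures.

v = L / t = 565 / 363 = 1.556 m/d
K = v · n / i = 1.556 × 0.11 / 0.0090 = 19.0 m/d

19.0 m/d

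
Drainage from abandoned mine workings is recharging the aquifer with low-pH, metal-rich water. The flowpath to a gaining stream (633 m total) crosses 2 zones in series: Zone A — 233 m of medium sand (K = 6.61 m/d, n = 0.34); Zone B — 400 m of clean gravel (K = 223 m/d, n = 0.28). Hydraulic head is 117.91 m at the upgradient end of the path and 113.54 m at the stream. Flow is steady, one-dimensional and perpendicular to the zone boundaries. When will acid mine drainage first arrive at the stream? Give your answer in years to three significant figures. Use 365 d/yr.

4.44 years

Total head drop ΔH = 117.91 − 113.54 = 4.37 m
Continuity: the same q passes through each zone, so ΔH = q·Σ(L_j/K_j) — the zones act as resistances in series.
Σ(L/K) = 233/6.61 + 400/223 = 35.25 + 1.794 = 37.04 d
q = ΔH / Σ(L/K) = 4.37 / 37.04 = 0.1180 m/d (same in every zone)
Zone A: v = q/n = 0.1180/0.34 = 0.3470 m/d → t_A = 233/0.3470 = 671.5 d
Zone B: v = q/n = 0.1180/0.28 = 0.4213 m/d → t_B = 400/0.4213 = 949.4 d
Total t = 671.5 + 949.4 = 1621 d
   = 1621 / 365 = 4.44 yr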